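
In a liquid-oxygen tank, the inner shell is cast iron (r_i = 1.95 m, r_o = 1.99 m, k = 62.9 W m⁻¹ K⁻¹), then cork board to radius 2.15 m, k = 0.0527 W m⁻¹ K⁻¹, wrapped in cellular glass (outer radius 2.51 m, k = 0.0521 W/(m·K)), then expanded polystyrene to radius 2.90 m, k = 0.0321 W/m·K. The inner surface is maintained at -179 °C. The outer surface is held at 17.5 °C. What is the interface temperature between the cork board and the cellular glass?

T = -141 °C

Treat each layer as a resistance in series:
  R_cast iron = (1/1.95 − 1/1.99)/(4πk) = 0.01031/(4π·62.9) = 1.304×10^-5 K/W
  R_cork board = (1/1.99 − 1/2.15)/(4πk) = 0.03740/(4π·0.0527) = 0.05647 K/W
  R_cellular glass = (1/2.15 − 1/2.51)/(4πk) = 0.06671/(4π·0.0521) = 0.1019 K/W
  R_expanded polystyrene = (1/2.51 − 1/2.90)/(4πk) = 0.05358/(4π·0.0321) = 0.1328 K/W
ΣR = 1.304×10^-5 + 0.05647 + 0.1019 + 0.1328 = 0.2912 K/W
Q = ΔT/ΣR = (-179 °C − 17.5 °C)/0.2912 = -674.8 W
From the inner boundary to the cork board/cellular glass interface, ΣR_partial = 0.05648 K/W.
T_interface = T_in − Q·ΣR_partial = -179 °C − (-674.8)(0.05648) = -141 °C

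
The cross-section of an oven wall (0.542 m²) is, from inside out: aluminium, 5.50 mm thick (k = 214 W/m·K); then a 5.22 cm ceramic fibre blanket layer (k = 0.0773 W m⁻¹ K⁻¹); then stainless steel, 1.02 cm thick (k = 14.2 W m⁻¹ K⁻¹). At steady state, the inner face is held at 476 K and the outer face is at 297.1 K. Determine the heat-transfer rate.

Q = 143 W

Series thermal resistances, inner to outer:
  R_aluminium = L/(kA) = 0.00550/(214·0.542) = 4.742×10^-5 K/W
  R_ceramic fibre blanket = L/(kA) = 0.0522/(0.0773·0.542) = 1.246 K/W
  R_stainless steel = L/(kA) = 0.0102/(14.2·0.542) = 0.001325 K/W
ΣR = 4.742×10^-5 + 1.246 + 0.001325 = 1.247 K/W
Q = ΔT/ΣR = (476 K − 297.1 K)/1.247 = 143 W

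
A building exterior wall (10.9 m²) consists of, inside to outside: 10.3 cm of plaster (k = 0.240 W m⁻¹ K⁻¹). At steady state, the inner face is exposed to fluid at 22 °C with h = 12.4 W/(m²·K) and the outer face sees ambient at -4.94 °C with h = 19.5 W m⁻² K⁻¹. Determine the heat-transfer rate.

Q = 523 W

Series thermal resistances, inner to outer:
  R_conv,in = 1/(hA) = 1/(12.4·10.9) = 0.007399 K/W
  R_plaster = L/(kA) = 0.103/(0.240·10.9) = 0.03937 K/W
  R_conv,out = 1/(hA) = 1/(19.5·10.9) = 0.004705 K/W
ΣR = 0.007399 + 0.03937 + 0.004705 = 0.05147 K/W
Q = ΔT/ΣR = (22 °C − -4.94 °C)/0.05147 = 523 W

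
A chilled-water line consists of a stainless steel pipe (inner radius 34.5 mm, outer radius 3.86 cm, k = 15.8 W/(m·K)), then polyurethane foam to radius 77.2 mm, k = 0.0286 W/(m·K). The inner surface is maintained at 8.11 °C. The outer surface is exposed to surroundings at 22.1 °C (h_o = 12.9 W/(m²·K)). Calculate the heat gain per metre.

Q' = 3.48 W/m

Treat each layer as a resistance in series:
  R'_stainless steel = ln(0.0386/0.0345)/(2πk) = 0.1123/(2π·15.8) = 0.001131 m·K/W
  R'_polyurethane foam = ln(0.0772/0.0386)/(2πk) = 0.6931/(2π·0.0286) = 3.857 m·K/W
  R'_conv,out = 1/(2πr h) = 1/(2π·0.0772·12.9) = 0.1598 m·K/W
ΣR = 0.001131 + 3.857 + 0.1598 = 4.018 m·K/W
Q' = ΔT/ΣR = (8.11 °C − 22.1 °C)/4.018 = -3.48 W/m
(Negative Q' ⇒ heat flows inward; heat gain = 3.48 W/m.)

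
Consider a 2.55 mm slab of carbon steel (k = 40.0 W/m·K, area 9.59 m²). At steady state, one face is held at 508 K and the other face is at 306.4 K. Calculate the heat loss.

Q = kA·ΔT/L = 40.0 × 9.59 × |508 K − 306.4 K| / 0.00255 = 3.03×10^7 W

Q = 3.03×10^7 W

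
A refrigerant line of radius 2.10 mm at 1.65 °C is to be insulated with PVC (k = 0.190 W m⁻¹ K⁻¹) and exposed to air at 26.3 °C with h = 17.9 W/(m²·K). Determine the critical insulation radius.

For a cylinder, r_cr = k_ins/h = 0.190/17.9 = 0.0106 m = 1.06 cm

r_cr = 1.06 cm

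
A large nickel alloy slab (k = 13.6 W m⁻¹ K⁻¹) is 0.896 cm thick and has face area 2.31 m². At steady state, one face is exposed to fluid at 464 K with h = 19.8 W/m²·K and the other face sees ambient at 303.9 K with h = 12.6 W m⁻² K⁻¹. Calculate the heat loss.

Q = 2830 W

Series thermal resistances, inner to outer:
  R_conv,in = 1/(hA) = 1/(19.8·2.31) = 0.02186 K/W
  R_nickel alloy = L/(kA) = 0.00896/(13.6·2.31) = 2.852×10^-4 K/W
  R_conv,out = 1/(hA) = 1/(12.6·2.31) = 0.03436 K/W
ΣR = 0.02186 + 2.852×10^-4 + 0.03436 = 0.05651 K/W
Q = ΔT/ΣR = (464 K − 303.9 K)/0.05651 = 2830 W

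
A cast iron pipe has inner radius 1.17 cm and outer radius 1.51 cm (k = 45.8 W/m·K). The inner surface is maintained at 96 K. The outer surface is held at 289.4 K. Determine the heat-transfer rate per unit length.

Q' = 2.18×10^5 W/m

Q' = 2πk·ΔT/ln(r₂/r₁) = 2π × 45.8 × 193.4 / ln(0.0151/0.0117) = 2.18×10^5 W/m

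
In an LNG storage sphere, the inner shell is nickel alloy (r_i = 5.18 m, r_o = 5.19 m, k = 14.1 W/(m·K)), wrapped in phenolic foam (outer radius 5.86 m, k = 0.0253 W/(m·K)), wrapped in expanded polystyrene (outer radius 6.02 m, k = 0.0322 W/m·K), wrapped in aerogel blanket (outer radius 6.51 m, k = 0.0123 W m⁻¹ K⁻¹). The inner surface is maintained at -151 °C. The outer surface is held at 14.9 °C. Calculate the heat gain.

Q = 1030 W

Resistance network (inner→outer):
  R_nickel alloy = (1/5.18 − 1/5.19)/(4πk) = 3.720×10^-4/(4π·14.1) = 2.099×10^-6 K/W
  R_phenolic foam = (1/5.19 − 1/5.86)/(4πk) = 0.02203/(4π·0.0253) = 0.06929 K/W
  R_expanded polystyrene = (1/5.86 − 1/6.02)/(4πk) = 0.004536/(4π·0.0322) = 0.01121 K/W
  R_aerogel blanket = (1/6.02 − 1/6.51)/(4πk) = 0.01250/(4π·0.0123) = 0.08089 K/W
ΣR = 2.099×10^-6 + 0.06929 + 0.01121 + 0.08089 = 0.1614 K/W
Q = ΔT/ΣR = (-151 °C − 14.9 °C)/0.1614 = -1030 W
(Negative Q ⇒ heat flows inward; heat gain = 1030 W.)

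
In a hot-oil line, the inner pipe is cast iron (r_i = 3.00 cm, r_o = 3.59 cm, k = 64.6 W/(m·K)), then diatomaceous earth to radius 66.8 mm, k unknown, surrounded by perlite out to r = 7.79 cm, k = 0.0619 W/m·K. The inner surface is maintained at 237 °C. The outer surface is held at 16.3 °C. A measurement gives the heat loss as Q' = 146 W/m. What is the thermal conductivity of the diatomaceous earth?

ΣR = ΔT/Q' = |237 − 16.3|/146 = 1.512 m·K/W
Known resistances:
  R'_cast iron = ln(0.0359/0.0300)/(2πk) = 0.1795/(2π·64.6) = 4.423×10^-4 m·K/W
  R'_perlite = ln(0.0779/0.0668)/(2πk) = 0.1537/(2π·0.0619) = 0.3952 m·K/W
R_diatomaceous earth = ΣR − ΣR_known = 1.512 − 0.3956 = 1.116 m·K/W
ln(r₂/r₁)/(2πk) = 1.116 ⇒ k = 0.6210/(2π·1.116) = 0.0886 W/m·K

k = 0.0886 W/m·K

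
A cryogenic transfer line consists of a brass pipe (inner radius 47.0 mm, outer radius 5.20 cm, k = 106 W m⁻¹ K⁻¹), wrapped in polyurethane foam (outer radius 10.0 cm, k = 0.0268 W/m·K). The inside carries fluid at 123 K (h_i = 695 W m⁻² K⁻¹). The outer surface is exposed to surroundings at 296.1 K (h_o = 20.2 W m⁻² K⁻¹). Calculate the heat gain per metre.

Treat each layer as a resistance in series:
  R'_conv,in = 1/(2πr h) = 1/(2π·0.0470·695) = 0.004872 m·K/W
  R'_brass = ln(0.0520/0.0470)/(2πk) = 0.1011/(2π·106) = 1.518×10^-4 m·K/W
  R'_polyurethane foam = ln(0.100/0.0520)/(2πk) = 0.6539/(2π·0.0268) = 3.883 m·K/W
  R'_conv,out = 1/(2πr h) = 1/(2π·0.100·20.2) = 0.07879 m·K/W
ΣR = 0.004872 + 1.518×10^-4 + 3.883 + 0.07879 = 3.967 m·K/W
Q' = ΔT/ΣR = (123 K − 296.1 K)/3.967 = -43.6 W/m
(Negative Q' ⇒ heat flows inward; heat gain = 43.6 W/m.)

Q' = 43.6 W/m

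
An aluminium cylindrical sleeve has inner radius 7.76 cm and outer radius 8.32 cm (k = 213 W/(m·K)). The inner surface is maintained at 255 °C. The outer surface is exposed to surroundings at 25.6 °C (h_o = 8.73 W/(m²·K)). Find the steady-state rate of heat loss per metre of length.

Q' = 1050 W/m

Treat each layer as a resistance in series:
  R'_aluminium = ln(0.0832/0.0776)/(2πk) = 0.06968/(2π·213) = 5.207×10^-5 m·K/W
  R'_conv,out = 1/(2πr h) = 1/(2π·0.0832·8.73) = 0.2191 m·K/W
ΣR = 5.207×10^-5 + 0.2191 = 0.2192 m·K/W
Q' = ΔT/ΣR = (255 °C − 25.6 °C)/0.2192 = 1050 W/m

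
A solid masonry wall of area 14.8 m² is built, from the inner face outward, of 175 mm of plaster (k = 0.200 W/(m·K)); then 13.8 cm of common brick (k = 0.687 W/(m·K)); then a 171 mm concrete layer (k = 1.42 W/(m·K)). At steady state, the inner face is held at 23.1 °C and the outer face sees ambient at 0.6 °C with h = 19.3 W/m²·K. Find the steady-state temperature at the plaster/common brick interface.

Series thermal resistances, inner to outer:
  R_plaster = L/(kA) = 0.175/(0.200·14.8) = 0.05912 K/W
  R_common brick = L/(kA) = 0.138/(0.687·14.8) = 0.01357 K/W
  R_concrete = L/(kA) = 0.171/(1.42·14.8) = 0.008137 K/W
  R_conv,out = 1/(hA) = 1/(19.3·14.8) = 0.003501 K/W
ΣR = 0.05912 + 0.01357 + 0.008137 + 0.003501 = 0.08433 K/W
Q = ΔT/ΣR = (23.1 °C − 0.6 °C)/0.08433 = 266.8 W
From the inner boundary to the plaster/common brick interface, ΣR_partial = 0.05912 K/W.
T_interface = T_in − Q·ΣR_partial = 23.1 °C − (266.8)(0.05912) = 7.33 °C

T = 7.33 °C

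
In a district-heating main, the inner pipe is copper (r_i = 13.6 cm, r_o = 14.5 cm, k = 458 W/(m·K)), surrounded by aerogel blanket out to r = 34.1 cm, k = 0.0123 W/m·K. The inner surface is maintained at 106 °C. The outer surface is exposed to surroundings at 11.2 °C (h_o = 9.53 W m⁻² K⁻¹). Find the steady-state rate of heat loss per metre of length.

Q' = 8.53 W/m

Resistance network (inner→outer):
  R'_copper = ln(0.145/0.136)/(2πk) = 0.06408/(2π·458) = 2.227×10^-5 m·K/W
  R'_aerogel blanket = ln(0.341/0.145)/(2πk) = 0.8551/(2π·0.0123) = 11.07 m·K/W
  R'_conv,out = 1/(2πr h) = 1/(2π·0.341·9.53) = 0.04897 m·K/W
ΣR = 2.227×10^-5 + 11.07 + 0.04897 = 11.12 m·K/W
Q' = ΔT/ΣR = (106 °C − 11.2 °C)/11.12 = 8.53 W/m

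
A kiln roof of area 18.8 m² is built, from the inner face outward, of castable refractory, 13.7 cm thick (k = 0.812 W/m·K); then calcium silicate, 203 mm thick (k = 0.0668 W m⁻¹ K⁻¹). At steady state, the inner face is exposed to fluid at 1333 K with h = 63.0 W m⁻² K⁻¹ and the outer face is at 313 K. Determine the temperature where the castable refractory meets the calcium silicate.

Series thermal resistances, inner to outer:
  R_conv,in = 1/(hA) = 1/(63.0·18.8) = 8.443×10^-4 K/W
  R_castable refractory = L/(kA) = 0.137/(0.812·18.8) = 0.008974 K/W
  R_calcium silicate = L/(kA) = 0.203/(0.0668·18.8) = 0.1616 K/W
ΣR = 8.443×10^-4 + 0.008974 + 0.1616 = 0.1714 K/W
Q = ΔT/ΣR = (1333 K − 313 K)/0.1714 = 5951 W
From the inner boundary to the castable refractory/calcium silicate interface, ΣR_partial = 0.009818 K/W.
T_interface = T_in − Q·ΣR_partial = 1333 K − (5951)(0.009818) = 1275 K

T = 1275 K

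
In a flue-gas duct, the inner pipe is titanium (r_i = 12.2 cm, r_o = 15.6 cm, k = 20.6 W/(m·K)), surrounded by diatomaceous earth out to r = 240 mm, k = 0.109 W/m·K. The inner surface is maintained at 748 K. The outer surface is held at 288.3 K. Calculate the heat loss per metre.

Series thermal resistances, inner to outer:
  R'_titanium = ln(0.156/0.122)/(2πk) = 0.2458/(2π·20.6) = 0.001899 m·K/W
  R'_diatomaceous earth = ln(0.240/0.156)/(2πk) = 0.4308/(2π·0.109) = 0.6290 m·K/W
ΣR = 0.001899 + 0.6290 = 0.6309 m·K/W
Q' = ΔT/ΣR = (748 K − 288.3 K)/0.6309 = 729 W/m

Q' = 729 W/m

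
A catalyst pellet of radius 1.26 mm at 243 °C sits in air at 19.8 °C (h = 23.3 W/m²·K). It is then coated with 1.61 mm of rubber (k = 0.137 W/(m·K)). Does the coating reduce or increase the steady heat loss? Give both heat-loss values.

Critical radius for a sphere: r_cr = 2k/h = 0.0118 m = 1.18 cm.
Outer radius after coating: r₂ = 0.00126 + 0.00161 = 0.00287 m.
Since r₁ < r_cr and r₂ ≤ r_cr, the coating moves toward the maximum at r_cr — heat loss rises.
Bare: R = 1/(4πr₁²h) = 2151 K/W; Q = 223.2/2151 = 0.104 W.
Coated: R = R_cond + R_conv = 673.2 K/W; Q = 223.2/673.2 = 0.332 W.

increases: 0.104 → 0.332 W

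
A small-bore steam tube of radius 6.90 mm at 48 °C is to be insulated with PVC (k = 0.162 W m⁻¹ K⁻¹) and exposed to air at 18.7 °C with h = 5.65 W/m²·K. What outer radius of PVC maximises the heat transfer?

For a cylinder, r_cr = k_ins/h = 0.162/5.65 = 0.0287 m = 2.87 cm

r_cr = 2.87 cm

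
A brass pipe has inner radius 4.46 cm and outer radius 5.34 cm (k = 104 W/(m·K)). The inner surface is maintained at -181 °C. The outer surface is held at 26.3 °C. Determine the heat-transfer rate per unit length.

Q' = 7.52×10^5 W/m

Q' = 2πk·ΔT/ln(r₂/r₁) = 2π × 104 × 207.3 / ln(0.0534/0.0446) = 7.52×10^5 W/m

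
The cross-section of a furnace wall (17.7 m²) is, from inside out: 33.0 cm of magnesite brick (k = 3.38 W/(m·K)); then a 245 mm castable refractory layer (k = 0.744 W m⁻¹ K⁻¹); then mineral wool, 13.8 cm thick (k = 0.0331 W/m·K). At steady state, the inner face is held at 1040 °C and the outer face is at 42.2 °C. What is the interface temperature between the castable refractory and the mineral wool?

T = 947 °C

Series thermal resistances, inner to outer:
  R_magnesite brick = L/(kA) = 0.330/(3.38·17.7) = 0.005516 K/W
  R_castable refractory = L/(kA) = 0.245/(0.744·17.7) = 0.01860 K/W
  R_mineral wool = L/(kA) = 0.138/(0.0331·17.7) = 0.2355 K/W
ΣR = 0.005516 + 0.01860 + 0.2355 = 0.2596 K/W
Q = ΔT/ΣR = (1040 °C − 42.2 °C)/0.2596 = 3844 W
From the inner boundary to the castable refractory/mineral wool interface, ΣR_partial = 0.02412 K/W.
T_interface = T_in − Q·ΣR_partial = 1040 °C − (3844)(0.02412) = 947 °C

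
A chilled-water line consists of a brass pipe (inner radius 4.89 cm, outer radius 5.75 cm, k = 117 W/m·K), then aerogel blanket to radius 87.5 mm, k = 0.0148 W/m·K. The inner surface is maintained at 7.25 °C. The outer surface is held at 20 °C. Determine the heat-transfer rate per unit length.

Q' = 2.82 W/m

Treat each layer as a resistance in series:
  R'_brass = ln(0.0575/0.0489)/(2πk) = 0.1620/(2π·117) = 2.204×10^-4 m·K/W
  R'_aerogel blanket = ln(0.0875/0.0575)/(2πk) = 0.4199/(2π·0.0148) = 4.515 m·K/W
ΣR = 2.204×10^-4 + 4.515 = 4.515 m·K/W
Q' = ΔT/ΣR = (7.25 °C − 20 °C)/4.515 = -2.82 W/m
(Negative Q' ⇒ heat flows inward; heat gain = 2.82 W/m.)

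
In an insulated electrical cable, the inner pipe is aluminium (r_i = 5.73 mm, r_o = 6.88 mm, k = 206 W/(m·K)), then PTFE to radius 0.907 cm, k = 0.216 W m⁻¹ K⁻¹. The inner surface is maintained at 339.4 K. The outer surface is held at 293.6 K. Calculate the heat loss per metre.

Resistance network (inner→outer):
  R'_aluminium = ln(0.00688/0.00573)/(2πk) = 0.1829/(2π·206) = 1.413×10^-4 m·K/W
  R'_PTFE = ln(0.00907/0.00688)/(2πk) = 0.2764/(2π·0.216) = 0.2036 m·K/W
ΣR = 1.413×10^-4 + 0.2036 = 0.2037 m·K/W
Q' = ΔT/ΣR = (339.4 K − 293.6 K)/0.2037 = 225 W/m

Q' = 225 W/m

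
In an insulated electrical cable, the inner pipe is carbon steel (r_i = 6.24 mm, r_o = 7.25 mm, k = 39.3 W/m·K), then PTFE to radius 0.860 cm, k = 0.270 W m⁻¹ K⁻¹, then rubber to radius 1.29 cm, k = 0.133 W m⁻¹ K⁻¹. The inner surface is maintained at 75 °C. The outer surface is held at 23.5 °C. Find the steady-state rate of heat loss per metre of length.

Resistance network (inner→outer):
  R'_carbon steel = ln(0.00725/0.00624)/(2πk) = 0.1500/(2π·39.3) = 6.075×10^-4 m·K/W
  R'_PTFE = ln(0.00860/0.00725)/(2πk) = 0.1708/(2π·0.270) = 0.1007 m·K/W
  R'_rubber = ln(0.0129/0.00860)/(2πk) = 0.4055/(2π·0.133) = 0.4852 m·K/W
ΣR = 6.075×10^-4 + 0.1007 + 0.4852 = 0.5865 m·K/W
Q' = ΔT/ΣR = (75 °C − 23.5 °C)/0.5865 = 87.8 W/m

Q' = 87.8 W/m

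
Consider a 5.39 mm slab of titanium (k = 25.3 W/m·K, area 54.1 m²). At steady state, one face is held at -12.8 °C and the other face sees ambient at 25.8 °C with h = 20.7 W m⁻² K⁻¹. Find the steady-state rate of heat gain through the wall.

Treat each layer as a resistance in series:
  R_titanium = L/(kA) = 0.00539/(25.3·54.1) = 3.938×10^-6 K/W
  R_conv,out = 1/(hA) = 1/(20.7·54.1) = 8.930×10^-4 K/W
ΣR = 3.938×10^-6 + 8.930×10^-4 = 8.969×10^-4 K/W
Q = ΔT/ΣR = (-12.8 °C − 25.8 °C)/8.969×10^-4 = -43000 W
(Negative Q ⇒ heat flows inward; heat gain = 43000 W.)

Q = 43000 W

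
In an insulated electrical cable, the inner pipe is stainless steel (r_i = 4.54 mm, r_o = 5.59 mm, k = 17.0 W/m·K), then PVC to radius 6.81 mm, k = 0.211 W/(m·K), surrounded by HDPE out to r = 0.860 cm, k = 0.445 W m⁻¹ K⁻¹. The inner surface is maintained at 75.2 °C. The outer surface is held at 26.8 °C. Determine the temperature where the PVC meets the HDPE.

Series thermal resistances, inner to outer:
  R'_stainless steel = ln(0.00559/0.00454)/(2πk) = 0.2081/(2π·17.0) = 0.001948 m·K/W
  R'_PVC = ln(0.00681/0.00559)/(2πk) = 0.1974/(2π·0.211) = 0.1489 m·K/W
  R'_HDPE = ln(0.00860/0.00681)/(2πk) = 0.2334/(2π·0.445) = 0.08347 m·K/W
ΣR = 0.001948 + 0.1489 + 0.08347 = 0.2343 m·K/W
Q' = ΔT/ΣR = (75.2 °C − 26.8 °C)/0.2343 = 206.6 W/m
From the inner boundary to the PVC/HDPE interface, ΣR_partial = 0.1508 m·K/W.
T_interface = T_in − Q'·ΣR_partial = 75.2 °C − (206.6)(0.1508) = 44.0 °C

T = 44.0 °C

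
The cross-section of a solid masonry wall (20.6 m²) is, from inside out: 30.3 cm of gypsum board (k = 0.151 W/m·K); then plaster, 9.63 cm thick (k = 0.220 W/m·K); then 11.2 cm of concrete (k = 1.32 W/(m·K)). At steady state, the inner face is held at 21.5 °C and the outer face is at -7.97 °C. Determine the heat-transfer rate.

Treat each layer as a resistance in series:
  R_gypsum board = L/(kA) = 0.303/(0.151·20.6) = 0.09741 K/W
  R_plaster = L/(kA) = 0.0963/(0.220·20.6) = 0.02125 K/W
  R_concrete = L/(kA) = 0.112/(1.32·20.6) = 0.004119 K/W
ΣR = 0.09741 + 0.02125 + 0.004119 = 0.1228 K/W
Q = ΔT/ΣR = (21.5 °C − -7.97 °C)/0.1228 = 240 W

Q = 240 W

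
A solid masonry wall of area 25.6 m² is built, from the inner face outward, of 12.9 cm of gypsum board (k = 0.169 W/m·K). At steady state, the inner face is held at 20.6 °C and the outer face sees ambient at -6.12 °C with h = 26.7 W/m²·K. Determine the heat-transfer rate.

Treat each layer as a resistance in series:
  R_gypsum board = L/(kA) = 0.129/(0.169·25.6) = 0.02982 K/W
  R_conv,out = 1/(hA) = 1/(26.7·25.6) = 0.001463 K/W
ΣR = 0.02982 + 0.001463 = 0.03128 K/W
Q = ΔT/ΣR = (20.6 °C − -6.12 °C)/0.03128 = 854 W

Q = 854 W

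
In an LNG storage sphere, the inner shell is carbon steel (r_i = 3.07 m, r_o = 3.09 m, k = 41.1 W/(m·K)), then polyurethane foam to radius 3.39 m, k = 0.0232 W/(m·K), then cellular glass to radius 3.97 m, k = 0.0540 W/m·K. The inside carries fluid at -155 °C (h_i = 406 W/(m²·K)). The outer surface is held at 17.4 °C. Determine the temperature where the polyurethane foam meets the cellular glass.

T = -50.3 °C

Treat each layer as a resistance in series:
  R_conv,in = 1/(4πr²h) = 1/(4π·3.07²·406) = 2.080×10^-5 K/W
  R_carbon steel = (1/3.07 − 1/3.09)/(4πk) = 0.002108/(4π·41.1) = 4.082×10^-6 K/W
  R_polyurethane foam = (1/3.09 − 1/3.39)/(4πk) = 0.02864/(4π·0.0232) = 0.09823 K/W
  R_cellular glass = (1/3.39 − 1/3.97)/(4πk) = 0.04310/(4π·0.0540) = 0.06351 K/W
ΣR = 2.080×10^-5 + 4.082×10^-6 + 0.09823 + 0.06351 = 0.1618 K/W
Q = ΔT/ΣR = (-155 °C − 17.4 °C)/0.1618 = -1066 W
From the inner boundary to the polyurethane foam/cellular glass interface, ΣR_partial = 0.09825 K/W.
T_interface = T_in − Q·ΣR_partial = -155 °C − (-1066)(0.09825) = -50.3 °C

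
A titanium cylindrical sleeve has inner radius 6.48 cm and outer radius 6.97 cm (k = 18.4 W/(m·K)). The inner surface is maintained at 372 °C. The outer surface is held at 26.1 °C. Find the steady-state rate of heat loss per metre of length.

Q' = 5.49×10^5 W/m

Q' = 2πk·ΔT/ln(r₂/r₁) = 2π × 18.4 × 345.9 / ln(0.0697/0.0648) = 5.49×10^5 W/m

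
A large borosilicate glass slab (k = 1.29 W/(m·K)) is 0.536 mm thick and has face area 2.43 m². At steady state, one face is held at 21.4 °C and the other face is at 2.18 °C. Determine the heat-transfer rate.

Q = kA·ΔT/L = 1.29 × 2.43 × |21.4 °C − 2.18 °C| / 5.36×10^-4 = 1.12×10^5 W

Q = 112 kW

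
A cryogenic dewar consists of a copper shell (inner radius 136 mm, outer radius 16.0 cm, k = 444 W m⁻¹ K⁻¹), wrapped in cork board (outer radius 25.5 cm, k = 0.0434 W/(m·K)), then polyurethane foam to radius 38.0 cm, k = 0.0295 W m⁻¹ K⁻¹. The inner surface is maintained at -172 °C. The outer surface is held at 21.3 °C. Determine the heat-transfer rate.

Q = 24.9 W

Resistance network (inner→outer):
  R_copper = (1/0.136 − 1/0.160)/(4πk) = 1.103/(4π·444) = 1.977×10^-4 K/W
  R_cork board = (1/0.160 − 1/0.255)/(4πk) = 2.328/(4π·0.0434) = 4.269 K/W
  R_polyurethane foam = (1/0.255 − 1/0.380)/(4πk) = 1.290/(4π·0.0295) = 3.480 K/W
ΣR = 1.977×10^-4 + 4.269 + 3.480 = 7.749 K/W
Q = ΔT/ΣR = (-172 °C − 21.3 °C)/7.749 = -24.9 W
(Negative Q ⇒ heat flows inward; heat gain = 24.9 W.)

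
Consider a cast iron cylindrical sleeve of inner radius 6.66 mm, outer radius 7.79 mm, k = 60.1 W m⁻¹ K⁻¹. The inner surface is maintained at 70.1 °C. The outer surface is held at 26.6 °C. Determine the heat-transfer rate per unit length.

Q' = 2πk·ΔT/ln(r₂/r₁) = 2π × 60.1 × 43.5 / ln(0.00779/0.00666) = 1.05×10^5 W/m

Q' = 105 kW/m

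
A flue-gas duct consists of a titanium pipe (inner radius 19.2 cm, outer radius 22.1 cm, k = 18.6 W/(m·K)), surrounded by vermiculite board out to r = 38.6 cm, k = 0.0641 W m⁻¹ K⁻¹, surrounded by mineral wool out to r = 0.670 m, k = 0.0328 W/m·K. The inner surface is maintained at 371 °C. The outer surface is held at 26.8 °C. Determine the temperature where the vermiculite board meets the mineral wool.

Resistance network (inner→outer):
  R'_titanium = ln(0.221/0.192)/(2πk) = 0.1407/(2π·18.6) = 0.001204 m·K/W
  R'_vermiculite board = ln(0.386/0.221)/(2πk) = 0.5577/(2π·0.0641) = 1.385 m·K/W
  R'_mineral wool = ln(0.670/0.386)/(2πk) = 0.5514/(2π·0.0328) = 2.676 m·K/W
ΣR = 0.001204 + 1.385 + 2.676 = 4.062 m·K/W
Q' = ΔT/ΣR = (371 °C − 26.8 °C)/4.062 = 84.74 W/m
From the inner boundary to the vermiculite board/mineral wool interface, ΣR_partial = 1.386 m·K/W.
T_interface = T_in − Q'·ΣR_partial = 371 °C − (84.74)(1.386) = 254 °C

T = 254 °C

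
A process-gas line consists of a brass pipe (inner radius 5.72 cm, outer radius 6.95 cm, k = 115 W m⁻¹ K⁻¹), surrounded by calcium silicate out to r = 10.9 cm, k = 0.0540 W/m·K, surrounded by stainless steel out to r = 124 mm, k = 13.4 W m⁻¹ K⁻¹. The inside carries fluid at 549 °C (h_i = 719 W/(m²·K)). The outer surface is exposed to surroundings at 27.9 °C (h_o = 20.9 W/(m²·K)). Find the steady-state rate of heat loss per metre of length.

Q' = 374 W/m

Resistance network (inner→outer):
  R'_conv,in = 1/(2πr h) = 1/(2π·0.0572·719) = 0.003870 m·K/W
  R'_brass = ln(0.0695/0.0572)/(2πk) = 0.1948/(2π·115) = 2.696×10^-4 m·K/W
  R'_calcium silicate = ln(0.109/0.0695)/(2πk) = 0.4500/(2π·0.0540) = 1.326 m·K/W
  R'_stainless steel = ln(0.124/0.109)/(2πk) = 0.1289/(2π·13.4) = 0.001531 m·K/W
  R'_conv,out = 1/(2πr h) = 1/(2π·0.124·20.9) = 0.06141 m·K/W
ΣR = 0.003870 + 2.696×10^-4 + 1.326 + 0.001531 + 0.06141 = 1.393 m·K/W
Q' = ΔT/ΣR = (549 °C − 27.9 °C)/1.393 = 374 W/m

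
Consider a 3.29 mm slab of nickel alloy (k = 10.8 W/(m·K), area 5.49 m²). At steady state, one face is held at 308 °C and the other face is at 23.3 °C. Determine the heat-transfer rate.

Q = 5.13×10^6 W

Q = kA·ΔT/L = 10.8 × 5.49 × |308 °C − 23.3 °C| / 0.00329 = 5.13×10^6 W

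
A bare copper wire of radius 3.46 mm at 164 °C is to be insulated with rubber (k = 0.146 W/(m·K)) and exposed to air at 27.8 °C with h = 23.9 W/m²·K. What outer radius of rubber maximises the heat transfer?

For a cylinder, r_cr = k_ins/h = 0.146/23.9 = 0.00611 m = 0.611 cm

r_cr = 0.611 cm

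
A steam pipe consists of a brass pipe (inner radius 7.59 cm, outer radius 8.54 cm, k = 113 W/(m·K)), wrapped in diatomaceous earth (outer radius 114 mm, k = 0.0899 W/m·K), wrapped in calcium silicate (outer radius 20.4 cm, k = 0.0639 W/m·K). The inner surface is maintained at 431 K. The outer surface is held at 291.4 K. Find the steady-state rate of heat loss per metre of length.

Resistance network (inner→outer):
  R'_brass = ln(0.0854/0.0759)/(2πk) = 0.1179/(2π·113) = 1.661×10^-4 m·K/W
  R'_diatomaceous earth = ln(0.114/0.0854)/(2πk) = 0.2889/(2π·0.0899) = 0.5114 m·K/W
  R'_calcium silicate = ln(0.204/0.114)/(2πk) = 0.5819/(2π·0.0639) = 1.449 m·K/W
ΣR = 1.661×10^-4 + 0.5114 + 1.449 = 1.961 m·K/W
Q' = ΔT/ΣR = (431 K − 291.4 K)/1.961 = 71.2 W/m

Q' = 71.2 W/m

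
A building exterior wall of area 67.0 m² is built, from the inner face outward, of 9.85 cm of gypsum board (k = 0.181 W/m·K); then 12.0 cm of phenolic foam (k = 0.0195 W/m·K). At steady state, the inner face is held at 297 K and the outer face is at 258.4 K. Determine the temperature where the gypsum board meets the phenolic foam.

Series thermal resistances, inner to outer:
  R_gypsum board = L/(kA) = 0.0985/(0.181·67.0) = 0.008122 K/W
  R_phenolic foam = L/(kA) = 0.120/(0.0195·67.0) = 0.09185 K/W
ΣR = 0.008122 + 0.09185 = 0.09997 K/W
Q = ΔT/ΣR = (297 K − 258.4 K)/0.09997 = 386.1 W
From the inner boundary to the gypsum board/phenolic foam interface, ΣR_partial = 0.008122 K/W.
T_interface = T_in − Q·ΣR_partial = 297 K − (386.1)(0.008122) = 293.9 K

T = 293.9 K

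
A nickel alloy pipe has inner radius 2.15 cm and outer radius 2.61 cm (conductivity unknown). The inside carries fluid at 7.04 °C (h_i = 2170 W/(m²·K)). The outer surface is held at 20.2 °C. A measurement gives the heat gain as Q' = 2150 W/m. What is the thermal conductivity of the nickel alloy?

k = 11.4 W/m·K

ΣR = ΔT/Q' = |7.04 − 20.2|/2150 = 0.006121 m·K/W
Known resistances:
  R'_conv,in = 1/(2πr h) = 1/(2π·0.0215·2170) = 0.003411 m·K/W
R_nickel alloy = ΣR − ΣR_known = 0.006121 − 0.003411 = 0.002710 m·K/W
ln(r₂/r₁)/(2πk) = 0.002710 ⇒ k = 0.1939/(2π·0.002710) = 11.4 W/m·K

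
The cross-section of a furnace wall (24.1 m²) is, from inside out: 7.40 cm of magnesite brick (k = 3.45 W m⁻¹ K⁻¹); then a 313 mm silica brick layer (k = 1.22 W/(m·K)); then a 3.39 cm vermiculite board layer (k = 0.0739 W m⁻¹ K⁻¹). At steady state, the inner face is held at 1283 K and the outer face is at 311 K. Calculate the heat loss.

Series thermal resistances, inner to outer:
  R_magnesite brick = L/(kA) = 0.0740/(3.45·24.1) = 8.900×10^-4 K/W
  R_silica brick = L/(kA) = 0.313/(1.22·24.1) = 0.01065 K/W
  R_vermiculite board = L/(kA) = 0.0339/(0.0739·24.1) = 0.01903 K/W
ΣR = 8.900×10^-4 + 0.01065 + 0.01903 = 0.03057 K/W
Q = ΔT/ΣR = (1283 K − 311 K)/0.03057 = 31800 W

Q = 31.8 kW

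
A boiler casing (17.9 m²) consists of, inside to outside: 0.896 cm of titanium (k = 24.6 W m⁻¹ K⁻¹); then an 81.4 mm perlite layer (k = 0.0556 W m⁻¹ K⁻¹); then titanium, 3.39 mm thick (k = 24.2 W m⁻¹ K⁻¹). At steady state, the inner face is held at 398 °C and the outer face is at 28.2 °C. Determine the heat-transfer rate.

Q = 4520 W

Treat each layer as a resistance in series:
  R_titanium = L/(kA) = 0.00896/(24.6·17.9) = 2.035×10^-5 K/W
  R_perlite = L/(kA) = 0.0814/(0.0556·17.9) = 0.08179 K/W
  R_titanium = L/(kA) = 0.00339/(24.2·17.9) = 7.826×10^-6 K/W
ΣR = 2.035×10^-5 + 0.08179 + 7.826×10^-6 = 0.08182 K/W
Q = ΔT/ΣR = (398 °C − 28.2 °C)/0.08182 = 4520 W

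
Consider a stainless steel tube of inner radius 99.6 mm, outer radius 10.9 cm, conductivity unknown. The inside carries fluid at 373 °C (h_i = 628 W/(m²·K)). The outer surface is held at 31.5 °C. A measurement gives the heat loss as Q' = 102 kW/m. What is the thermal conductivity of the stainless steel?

k = 17.9 W/m·K

ΣR = ΔT/Q' = |373 − 31.5|/1.02×10^5 = 0.003348 m·K/W
Known resistances:
  R'_conv,in = 1/(2πr h) = 1/(2π·0.0996·628) = 0.002544 m·K/W
R_stainless steel = ΣR − ΣR_known = 0.003348 − 0.002544 = 8.040×10^-4 m·K/W
ln(r₂/r₁)/(2πk) = 8.040×10^-4 ⇒ k = 0.09019/(2π·8.040×10^-4) = 17.9 W/m·K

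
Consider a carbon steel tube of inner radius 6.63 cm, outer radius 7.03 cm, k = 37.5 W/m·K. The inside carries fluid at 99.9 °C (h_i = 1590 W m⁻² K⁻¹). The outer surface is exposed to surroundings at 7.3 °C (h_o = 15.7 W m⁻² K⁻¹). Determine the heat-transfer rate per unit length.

Treat each layer as a resistance in series:
  R'_conv,in = 1/(2πr h) = 1/(2π·0.0663·1590) = 0.001510 m·K/W
  R'_carbon steel = ln(0.0703/0.0663)/(2πk) = 0.05858/(2π·37.5) = 2.486×10^-4 m·K/W
  R'_conv,out = 1/(2πr h) = 1/(2π·0.0703·15.7) = 0.1442 m·K/W
ΣR = 0.001510 + 2.486×10^-4 + 0.1442 = 0.1460 m·K/W
Q' = ΔT/ΣR = (99.9 °C − 7.3 °C)/0.1460 = 634 W/m

Q' = 634 W/m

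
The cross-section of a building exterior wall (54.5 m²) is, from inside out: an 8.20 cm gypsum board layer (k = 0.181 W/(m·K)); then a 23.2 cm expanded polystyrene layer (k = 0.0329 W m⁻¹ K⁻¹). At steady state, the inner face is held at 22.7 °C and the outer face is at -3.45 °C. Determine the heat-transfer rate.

Series thermal resistances, inner to outer:
  R_gypsum board = L/(kA) = 0.0820/(0.181·54.5) = 0.008313 K/W
  R_expanded polystyrene = L/(kA) = 0.232/(0.0329·54.5) = 0.1294 K/W
ΣR = 0.008313 + 0.1294 = 0.1377 K/W
Q = ΔT/ΣR = (22.7 °C − -3.45 °C)/0.1377 = 190 W

Q = 190 W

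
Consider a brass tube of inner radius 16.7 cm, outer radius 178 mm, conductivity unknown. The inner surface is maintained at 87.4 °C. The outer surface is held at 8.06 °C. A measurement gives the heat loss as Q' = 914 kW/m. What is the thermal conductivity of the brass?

k = 117 W/m·K

ΣR = ΔT/Q' = |87.4 − 8.06|/9.14×10^5 = 8.681×10^-5 m·K/W
ln(r₂/r₁)/(2πk) = 8.681×10^-5 ⇒ k = 0.06379/(2π·8.681×10^-5) = 117 W/m·K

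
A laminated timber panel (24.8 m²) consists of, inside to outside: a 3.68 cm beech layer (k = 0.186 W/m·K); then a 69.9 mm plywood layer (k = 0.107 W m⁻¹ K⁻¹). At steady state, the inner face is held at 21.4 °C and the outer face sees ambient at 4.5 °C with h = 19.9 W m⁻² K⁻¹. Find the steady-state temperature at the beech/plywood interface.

Series thermal resistances, inner to outer:
  R_beech = L/(kA) = 0.0368/(0.186·24.8) = 0.007978 K/W
  R_plywood = L/(kA) = 0.0699/(0.107·24.8) = 0.02634 K/W
  R_conv,out = 1/(hA) = 1/(19.9·24.8) = 0.002026 K/W
ΣR = 0.007978 + 0.02634 + 0.002026 = 0.03634 K/W
Q = ΔT/ΣR = (21.4 °C − 4.5 °C)/0.03634 = 465.1 W
From the inner boundary to the beech/plywood interface, ΣR_partial = 0.007978 K/W.
T_interface = T_in − Q·ΣR_partial = 21.4 °C − (465.1)(0.007978) = 17.7 °C

T = 17.7 °C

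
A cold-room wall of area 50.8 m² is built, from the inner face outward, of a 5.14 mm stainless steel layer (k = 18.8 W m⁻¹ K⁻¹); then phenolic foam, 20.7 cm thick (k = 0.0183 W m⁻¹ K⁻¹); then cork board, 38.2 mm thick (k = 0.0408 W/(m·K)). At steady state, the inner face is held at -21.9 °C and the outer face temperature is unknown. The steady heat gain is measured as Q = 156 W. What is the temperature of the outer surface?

Sum the resistances:
  R_stainless steel = L/(kA) = 0.00514/(18.8·50.8) = 5.382×10^-6 K/W
  R_phenolic foam = L/(kA) = 0.207/(0.0183·50.8) = 0.2227 K/W
  R_cork board = L/(kA) = 0.0382/(0.0408·50.8) = 0.01843 K/W
ΣR = 0.2411 K/W
ΔT = Q·ΣR = 156 × 0.2411 = 37.61 K
Heat flows inward, so T_out = T_in + ΔT = -21.9 + 37.61 = 15.7 °C

T_out = 15.7 °C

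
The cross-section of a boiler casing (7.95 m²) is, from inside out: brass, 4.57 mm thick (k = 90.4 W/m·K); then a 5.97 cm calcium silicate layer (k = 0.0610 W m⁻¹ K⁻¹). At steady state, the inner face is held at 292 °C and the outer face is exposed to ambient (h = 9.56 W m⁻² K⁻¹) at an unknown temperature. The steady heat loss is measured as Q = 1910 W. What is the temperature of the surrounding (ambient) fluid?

Series resistances:
  R_brass = L/(kA) = 0.00457/(90.4·7.95) = 6.359×10^-6 K/W
  R_calcium silicate = L/(kA) = 0.0597/(0.0610·7.95) = 0.1231 K/W
  R_conv,out = 1/(hA) = 1/(9.56·7.95) = 0.01316 K/W
ΣR = 0.1363 K/W
ΔT = Q·ΣR = 1910 × 0.1363 = 260.3 K
Heat flows outward, so T_out = T_in − ΔT = 292 − 260.3 = 31.7 °C

T_out = 31.7 °C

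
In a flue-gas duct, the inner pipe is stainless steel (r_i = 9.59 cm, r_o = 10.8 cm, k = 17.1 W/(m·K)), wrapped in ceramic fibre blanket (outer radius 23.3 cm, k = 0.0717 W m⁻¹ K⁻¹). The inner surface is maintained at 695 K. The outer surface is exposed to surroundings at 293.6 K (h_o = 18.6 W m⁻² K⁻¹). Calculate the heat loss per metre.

Series thermal resistances, inner to outer:
  R'_stainless steel = ln(0.108/0.0959)/(2πk) = 0.1188/(2π·17.1) = 0.001106 m·K/W
  R'_ceramic fibre blanket = ln(0.233/0.108)/(2πk) = 0.7689/(2π·0.0717) = 1.707 m·K/W
  R'_conv,out = 1/(2πr h) = 1/(2π·0.233·18.6) = 0.03672 m·K/W
ΣR = 0.001106 + 1.707 + 0.03672 = 1.745 m·K/W
Q' = ΔT/ΣR = (695 K − 293.6 K)/1.745 = 230 W/m

Q' = 230 W/m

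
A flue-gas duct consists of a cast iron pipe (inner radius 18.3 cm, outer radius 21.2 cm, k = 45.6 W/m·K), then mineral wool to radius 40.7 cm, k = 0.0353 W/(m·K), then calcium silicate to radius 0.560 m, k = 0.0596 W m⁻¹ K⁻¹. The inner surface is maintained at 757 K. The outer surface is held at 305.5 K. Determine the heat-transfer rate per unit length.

Treat each layer as a resistance in series:
  R'_cast iron = ln(0.212/0.183)/(2πk) = 0.1471/(2π·45.6) = 5.134×10^-4 m·K/W
  R'_mineral wool = ln(0.407/0.212)/(2πk) = 0.6522/(2π·0.0353) = 2.941 m·K/W
  R'_calcium silicate = ln(0.560/0.407)/(2πk) = 0.3191/(2π·0.0596) = 0.8522 m·K/W
ΣR = 5.134×10^-4 + 2.941 + 0.8522 = 3.794 m·K/W
Q' = ΔT/ΣR = (757 K − 305.5 K)/3.794 = 119 W/m

Q' = 119 W/m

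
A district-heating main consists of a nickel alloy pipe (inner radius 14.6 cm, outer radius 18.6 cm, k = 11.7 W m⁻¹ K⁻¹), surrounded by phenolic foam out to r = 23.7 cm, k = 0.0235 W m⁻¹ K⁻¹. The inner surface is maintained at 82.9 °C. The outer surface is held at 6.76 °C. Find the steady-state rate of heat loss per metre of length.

Q' = 46.3 W/m

Resistance network (inner→outer):
  R'_nickel alloy = ln(0.186/0.146)/(2πk) = 0.2421/(2π·11.7) = 0.003294 m·K/W
  R'_phenolic foam = ln(0.237/0.186)/(2πk) = 0.2423/(2π·0.0235) = 1.641 m·K/W
ΣR = 0.003294 + 1.641 = 1.644 m·K/W
Q' = ΔT/ΣR = (82.9 °C − 6.76 °C)/1.644 = 46.3 W/m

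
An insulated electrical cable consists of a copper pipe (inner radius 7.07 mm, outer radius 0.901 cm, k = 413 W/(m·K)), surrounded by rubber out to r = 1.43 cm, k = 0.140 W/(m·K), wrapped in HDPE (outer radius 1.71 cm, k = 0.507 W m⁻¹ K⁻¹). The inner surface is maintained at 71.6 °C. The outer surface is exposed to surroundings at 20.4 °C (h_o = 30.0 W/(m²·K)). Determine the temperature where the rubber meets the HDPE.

T = 41.4 °C

Treat each layer as a resistance in series:
  R'_copper = ln(0.00901/0.00707)/(2πk) = 0.2425/(2π·413) = 9.344×10^-5 m·K/W
  R'_rubber = ln(0.0143/0.00901)/(2πk) = 0.4619/(2π·0.140) = 0.5251 m·K/W
  R'_HDPE = ln(0.0171/0.0143)/(2πk) = 0.1788/(2π·0.507) = 0.05613 m·K/W
  R'_conv,out = 1/(2πr h) = 1/(2π·0.0171·30.0) = 0.3102 m·K/W
ΣR = 9.344×10^-5 + 0.5251 + 0.05613 + 0.3102 = 0.8915 m·K/W
Q' = ΔT/ΣR = (71.6 °C − 20.4 °C)/0.8915 = 57.43 W/m
From the inner boundary to the rubber/HDPE interface, ΣR_partial = 0.5252 m·K/W.
T_interface = T_in − Q'·ΣR_partial = 71.6 °C − (57.43)(0.5252) = 41.4 °C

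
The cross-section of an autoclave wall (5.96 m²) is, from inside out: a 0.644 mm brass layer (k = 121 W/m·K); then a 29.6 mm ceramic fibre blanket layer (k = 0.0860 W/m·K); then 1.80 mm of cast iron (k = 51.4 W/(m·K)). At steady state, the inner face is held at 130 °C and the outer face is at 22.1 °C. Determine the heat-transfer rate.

Q = 1870 W

Series thermal resistances, inner to outer:
  R_brass = L/(kA) = 6.44×10^-4/(121·5.96) = 8.930×10^-7 K/W
  R_ceramic fibre blanket = L/(kA) = 0.0296/(0.0860·5.96) = 0.05775 K/W
  R_cast iron = L/(kA) = 0.00180/(51.4·5.96) = 5.876×10^-6 K/W
ΣR = 8.930×10^-7 + 0.05775 + 5.876×10^-6 = 0.05776 K/W
Q = ΔT/ΣR = (130 °C − 22.1 °C)/0.05776 = 1870 W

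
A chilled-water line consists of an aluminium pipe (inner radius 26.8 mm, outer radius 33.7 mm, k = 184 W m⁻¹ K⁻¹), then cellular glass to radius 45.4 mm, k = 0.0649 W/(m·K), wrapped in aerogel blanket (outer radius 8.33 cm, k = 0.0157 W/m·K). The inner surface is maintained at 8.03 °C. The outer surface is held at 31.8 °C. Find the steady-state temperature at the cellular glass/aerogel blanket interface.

T = 10.6 °C

Series thermal resistances, inner to outer:
  R'_aluminium = ln(0.0337/0.0268)/(2πk) = 0.2291/(2π·184) = 1.982×10^-4 m·K/W
  R'_cellular glass = ln(0.0454/0.0337)/(2πk) = 0.2980/(2π·0.0649) = 0.7308 m·K/W
  R'_aerogel blanket = ln(0.0833/0.0454)/(2πk) = 0.6069/(2π·0.0157) = 6.153 m·K/W
ΣR = 1.982×10^-4 + 0.7308 + 6.153 = 6.884 m·K/W
Q' = ΔT/ΣR = (8.03 °C − 31.8 °C)/6.884 = -3.453 W/m
From the inner boundary to the cellular glass/aerogel blanket interface, ΣR_partial = 0.7310 m·K/W.
T_interface = T_in − Q'·ΣR_partial = 8.03 °C − (-3.453)(0.7310) = 10.6 °C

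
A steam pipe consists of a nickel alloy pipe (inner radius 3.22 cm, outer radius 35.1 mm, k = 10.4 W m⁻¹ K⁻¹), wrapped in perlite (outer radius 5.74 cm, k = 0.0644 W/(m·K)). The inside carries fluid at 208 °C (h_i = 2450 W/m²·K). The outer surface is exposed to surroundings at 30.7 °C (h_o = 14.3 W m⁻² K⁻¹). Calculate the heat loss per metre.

Q' = 125 W/m

Resistance network (inner→outer):
  R'_conv,in = 1/(2πr h) = 1/(2π·0.0322·2450) = 0.002017 m·K/W
  R'_nickel alloy = ln(0.0351/0.0322)/(2πk) = 0.08623/(2π·10.4) = 0.001320 m·K/W
  R'_perlite = ln(0.0574/0.0351)/(2πk) = 0.4918/(2π·0.0644) = 1.216 m·K/W
  R'_conv,out = 1/(2πr h) = 1/(2π·0.0574·14.3) = 0.1939 m·K/W
ΣR = 0.002017 + 0.001320 + 1.216 + 0.1939 = 1.413 m·K/W
Q' = ΔT/ΣR = (208 °C − 30.7 °C)/1.413 = 125 W/m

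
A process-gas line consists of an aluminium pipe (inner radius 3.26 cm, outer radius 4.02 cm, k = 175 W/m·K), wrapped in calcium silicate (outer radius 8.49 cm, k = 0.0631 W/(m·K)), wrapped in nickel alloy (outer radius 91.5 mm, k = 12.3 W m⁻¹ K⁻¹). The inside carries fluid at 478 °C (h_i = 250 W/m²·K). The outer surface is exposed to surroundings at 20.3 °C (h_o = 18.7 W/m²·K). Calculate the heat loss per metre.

Q' = 229 W/m

Resistance network (inner→outer):
  R'_conv,in = 1/(2πr h) = 1/(2π·0.0326·250) = 0.01953 m·K/W
  R'_aluminium = ln(0.0402/0.0326)/(2πk) = 0.2096/(2π·175) = 1.906×10^-4 m·K/W
  R'_calcium silicate = ln(0.0849/0.0402)/(2πk) = 0.7476/(2π·0.0631) = 1.886 m·K/W
  R'_nickel alloy = ln(0.0915/0.0849)/(2πk) = 0.07486/(2π·12.3) = 9.687×10^-4 m·K/W
  R'_conv,out = 1/(2πr h) = 1/(2π·0.0915·18.7) = 0.09302 m·K/W
ΣR = 0.01953 + 1.906×10^-4 + 1.886 + 9.687×10^-4 + 0.09302 = 2.000 m·K/W
Q' = ΔT/ΣR = (478 °C − 20.3 °C)/2.000 = 229 W/m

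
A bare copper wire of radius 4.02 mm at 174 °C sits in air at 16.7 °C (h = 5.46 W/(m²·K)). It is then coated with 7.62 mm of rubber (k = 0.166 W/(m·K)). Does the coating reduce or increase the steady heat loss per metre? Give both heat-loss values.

increases: 21.7 → 44.6 W/m

Critical radius for a cylinder: r_cr = k/h = 0.0304 m = 3.04 cm.
Outer radius after coating: r₂ = 0.00402 + 0.00762 = 0.01164 m.
Since r₁ < r_cr and r₂ ≤ r_cr, the coating moves toward the maximum at r_cr — heat loss rises.
Bare: R = 1/(2πr₁h) = 7.251 m·K/W; Q = 157.3/7.251 = 21.7 W/m.
Coated: R = R_cond + R_conv = 3.524 m·K/W; Q = 157.3/3.524 = 44.6 W/m.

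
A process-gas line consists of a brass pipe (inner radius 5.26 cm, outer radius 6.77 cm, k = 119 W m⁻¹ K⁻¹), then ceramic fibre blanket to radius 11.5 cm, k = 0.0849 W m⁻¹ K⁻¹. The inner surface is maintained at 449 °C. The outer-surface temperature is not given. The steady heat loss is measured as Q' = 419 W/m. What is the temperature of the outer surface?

Series resistances:
  R'_brass = ln(0.0677/0.0526)/(2πk) = 0.2524/(2π·119) = 3.375×10^-4 m·K/W
  R'_ceramic fibre blanket = ln(0.115/0.0677)/(2πk) = 0.5298/(2π·0.0849) = 0.9933 m·K/W
ΣR = 0.9936 m·K/W
ΔT = Q'·ΣR = 419 × 0.9936 = 416.3 K
Heat flows outward, so T_out = T_in − ΔT = 449 − 416.3 = 32.7 °C

T_out = 32.7 °C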